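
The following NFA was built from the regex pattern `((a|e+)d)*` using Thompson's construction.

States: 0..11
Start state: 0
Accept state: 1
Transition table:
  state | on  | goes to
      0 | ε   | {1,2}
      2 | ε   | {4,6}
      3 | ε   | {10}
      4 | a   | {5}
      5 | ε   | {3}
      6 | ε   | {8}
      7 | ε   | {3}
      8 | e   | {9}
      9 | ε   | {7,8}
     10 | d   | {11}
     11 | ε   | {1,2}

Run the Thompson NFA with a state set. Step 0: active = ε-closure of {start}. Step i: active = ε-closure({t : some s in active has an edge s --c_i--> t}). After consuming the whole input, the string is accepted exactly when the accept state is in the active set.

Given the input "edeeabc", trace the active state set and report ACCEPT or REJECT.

Answer: REJECT

Derivation:
start: ε-closure({0}) = {0,1,2,4,6,8}
'e' @ 1: {3,7,8,9,10}
'd' @ 2: {1,2,4,6,8,11}  [accepting]
'e' @ 3: {3,7,8,9,10}
'e' @ 4: {3,7,8,9,10}
'a' @ 5: {}  — dead — no transitions
rest 'bc' ignored (set empty)
end set {} — state 1 not in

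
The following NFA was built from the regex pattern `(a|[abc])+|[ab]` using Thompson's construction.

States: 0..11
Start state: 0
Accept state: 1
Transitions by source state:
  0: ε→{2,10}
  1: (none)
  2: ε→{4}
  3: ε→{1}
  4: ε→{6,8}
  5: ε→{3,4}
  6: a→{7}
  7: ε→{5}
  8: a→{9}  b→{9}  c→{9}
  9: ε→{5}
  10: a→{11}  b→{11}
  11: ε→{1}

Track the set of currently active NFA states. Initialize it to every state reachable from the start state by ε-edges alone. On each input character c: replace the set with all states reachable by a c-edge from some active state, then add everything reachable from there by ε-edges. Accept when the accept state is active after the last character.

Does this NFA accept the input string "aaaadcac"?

S₀ = ε-closure({0}) = {0,2,4,6,8,10}
'a' @ 1: {1,3,4,5,6,7,8,9,11}  [accepting]
'a' @ 2: {1,3,4,5,6,7,8,9}  [accepting]
'a' @ 3: {1,3,4,5,6,7,8,9}  [accepting]
'a' @ 4: {1,3,4,5,6,7,8,9}  [accepting]
'd' @ 5: {}  — state set empty
rest 'cac' ignored (set empty)
after full input: {}  (accept=1 not in)

Answer: REJECT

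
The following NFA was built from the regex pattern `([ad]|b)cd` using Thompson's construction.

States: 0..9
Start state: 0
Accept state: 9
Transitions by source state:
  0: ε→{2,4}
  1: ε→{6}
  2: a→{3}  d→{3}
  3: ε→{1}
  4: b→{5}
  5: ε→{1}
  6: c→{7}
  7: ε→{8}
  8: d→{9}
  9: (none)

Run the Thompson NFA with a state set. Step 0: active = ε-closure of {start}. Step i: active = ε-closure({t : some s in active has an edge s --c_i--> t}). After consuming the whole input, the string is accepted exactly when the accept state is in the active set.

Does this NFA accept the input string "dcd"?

Answer: ACCEPT

Derivation:
initial (ε-close {0}): {0,2,4}
'd' @ 1: {1,3,6}
'c' @ 2: {7,8}
'd' @ 3: {9}  ✓accept
final: {9}; accept 9 in set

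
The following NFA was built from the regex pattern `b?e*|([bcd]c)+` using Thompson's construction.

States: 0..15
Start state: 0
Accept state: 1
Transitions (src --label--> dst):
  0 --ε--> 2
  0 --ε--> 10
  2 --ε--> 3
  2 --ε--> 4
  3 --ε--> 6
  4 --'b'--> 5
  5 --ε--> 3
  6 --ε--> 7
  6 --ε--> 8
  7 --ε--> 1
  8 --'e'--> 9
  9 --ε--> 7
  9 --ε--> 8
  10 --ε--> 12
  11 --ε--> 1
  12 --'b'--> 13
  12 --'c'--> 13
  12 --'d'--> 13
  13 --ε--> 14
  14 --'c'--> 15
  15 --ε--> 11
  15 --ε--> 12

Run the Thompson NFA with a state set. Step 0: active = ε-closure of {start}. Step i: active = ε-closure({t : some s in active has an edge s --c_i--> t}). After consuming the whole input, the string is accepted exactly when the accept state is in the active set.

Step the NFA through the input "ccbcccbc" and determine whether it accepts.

start: ε-closure({0}) = {0,1,2,3,4,6,7,8,10,12}
'c' @ 1: {13,14}
'c' @ 2: {1,11,12,15}  ✓accept
'b' @ 3: {13,14}
'c' @ 4: {1,11,12,15}  ✓accept
'c' @ 5: {13,14}
'c' @ 6: {1,11,12,15}  ✓accept
'b' @ 7: {13,14}
'c' @ 8: {1,11,12,15}  ✓accept
end set {1,11,12,15} — state 1 in

Answer: ACCEPT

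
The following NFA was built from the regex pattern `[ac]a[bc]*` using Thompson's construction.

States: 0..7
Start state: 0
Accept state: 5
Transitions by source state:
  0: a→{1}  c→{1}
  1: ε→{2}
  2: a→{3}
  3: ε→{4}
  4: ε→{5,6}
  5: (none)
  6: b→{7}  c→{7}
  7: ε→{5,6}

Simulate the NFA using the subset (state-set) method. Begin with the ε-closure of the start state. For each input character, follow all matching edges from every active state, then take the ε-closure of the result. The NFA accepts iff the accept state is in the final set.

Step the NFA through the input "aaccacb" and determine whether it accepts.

Answer: REJECT

Steps:
S₀ = ε-closure({0}) = {0}
'a' @ 1: {1,2}
'a' @ 2: {3,4,5,6}  [accepting]
'c' @ 3: {5,6,7}  [accepting]
'c' @ 4: {5,6,7}  [accepting]
'a' @ 5: {}  — no active states
rest 'cb' ignored (set empty)
final: {}; accept 5 not in set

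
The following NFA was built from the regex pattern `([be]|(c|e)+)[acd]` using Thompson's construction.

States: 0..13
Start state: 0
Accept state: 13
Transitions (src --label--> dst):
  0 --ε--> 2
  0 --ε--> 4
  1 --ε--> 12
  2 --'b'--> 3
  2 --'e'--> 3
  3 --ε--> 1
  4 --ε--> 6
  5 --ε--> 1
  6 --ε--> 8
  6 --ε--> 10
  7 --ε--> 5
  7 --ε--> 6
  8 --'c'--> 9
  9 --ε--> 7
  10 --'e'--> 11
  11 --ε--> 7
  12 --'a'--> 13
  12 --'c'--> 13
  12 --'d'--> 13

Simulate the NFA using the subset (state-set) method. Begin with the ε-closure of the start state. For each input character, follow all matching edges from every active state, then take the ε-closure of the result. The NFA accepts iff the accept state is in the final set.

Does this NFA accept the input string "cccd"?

Answer: ACCEPT

Steps:
S₀ = ε-closure({0}) = {0,2,4,6,8,10}
'c' @ 1: {1,5,6,7,8,9,10,12}
'c' @ 2: {1,5,6,7,8,9,10,12,13}  [accepting]
'c' @ 3: {1,5,6,7,8,9,10,12,13}  [accepting]
'd' @ 4: {13}  [accepting]
final: {13}; accept 13 in set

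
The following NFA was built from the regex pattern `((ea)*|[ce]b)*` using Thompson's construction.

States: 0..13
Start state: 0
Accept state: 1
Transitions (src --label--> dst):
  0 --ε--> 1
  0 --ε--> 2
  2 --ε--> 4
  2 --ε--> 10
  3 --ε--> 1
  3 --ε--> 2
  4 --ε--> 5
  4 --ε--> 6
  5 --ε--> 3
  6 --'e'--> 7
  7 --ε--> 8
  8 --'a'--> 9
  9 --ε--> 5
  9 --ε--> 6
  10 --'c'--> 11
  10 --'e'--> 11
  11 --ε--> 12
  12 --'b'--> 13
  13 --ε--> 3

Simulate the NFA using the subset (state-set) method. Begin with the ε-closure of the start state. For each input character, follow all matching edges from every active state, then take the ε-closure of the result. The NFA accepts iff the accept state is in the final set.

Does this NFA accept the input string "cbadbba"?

Answer: REJECT

Trace:
initial (ε-close {0}): {0,1,2,3,4,5,6,10}
'c' @ 1: {11,12}
'b' @ 2: {1,2,3,4,5,6,10,13}  (accept∈set)
'a' @ 3: {}  — no active states
rest 'dbba' ignored (set empty)
end set {} — state 1 not in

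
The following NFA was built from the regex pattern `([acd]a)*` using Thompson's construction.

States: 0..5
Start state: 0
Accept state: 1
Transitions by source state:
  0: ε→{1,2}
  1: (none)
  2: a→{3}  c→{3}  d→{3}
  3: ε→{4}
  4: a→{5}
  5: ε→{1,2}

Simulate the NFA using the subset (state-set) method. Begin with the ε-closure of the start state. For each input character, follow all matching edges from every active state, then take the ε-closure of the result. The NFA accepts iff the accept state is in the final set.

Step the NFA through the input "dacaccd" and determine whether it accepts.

Answer: REJECT

Derivation:
S₀ = ε-closure({0}) = {0,1,2}
'd' @ 1: {3,4}
'a' @ 2: {1,2,5}  [accepting]
'c' @ 3: {3,4}
'a' @ 4: {1,2,5}  [accepting]
'c' @ 5: {3,4}
'c' @ 6: {}  — dead — no transitions
rest 'd' ignored (set empty)
end set {} — state 1 not in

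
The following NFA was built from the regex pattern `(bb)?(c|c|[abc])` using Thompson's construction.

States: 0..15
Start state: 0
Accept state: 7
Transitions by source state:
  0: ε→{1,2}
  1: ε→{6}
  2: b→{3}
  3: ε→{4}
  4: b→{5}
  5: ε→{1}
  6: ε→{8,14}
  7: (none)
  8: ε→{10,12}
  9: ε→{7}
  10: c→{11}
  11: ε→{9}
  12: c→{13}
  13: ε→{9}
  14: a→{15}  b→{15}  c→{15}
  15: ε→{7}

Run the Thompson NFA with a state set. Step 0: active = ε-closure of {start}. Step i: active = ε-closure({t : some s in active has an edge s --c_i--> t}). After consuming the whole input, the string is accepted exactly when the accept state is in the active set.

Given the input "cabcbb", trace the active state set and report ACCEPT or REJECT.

initial (ε-close {0}): {0,1,2,6,8,10,12,14}
'c' @ 1: {7,9,11,13,15}  [accepting]
'a' @ 2: {}  — dead — no transitions
rest 'bcbb' ignored (set empty)
end set {} — state 7 not in

Answer: REJECT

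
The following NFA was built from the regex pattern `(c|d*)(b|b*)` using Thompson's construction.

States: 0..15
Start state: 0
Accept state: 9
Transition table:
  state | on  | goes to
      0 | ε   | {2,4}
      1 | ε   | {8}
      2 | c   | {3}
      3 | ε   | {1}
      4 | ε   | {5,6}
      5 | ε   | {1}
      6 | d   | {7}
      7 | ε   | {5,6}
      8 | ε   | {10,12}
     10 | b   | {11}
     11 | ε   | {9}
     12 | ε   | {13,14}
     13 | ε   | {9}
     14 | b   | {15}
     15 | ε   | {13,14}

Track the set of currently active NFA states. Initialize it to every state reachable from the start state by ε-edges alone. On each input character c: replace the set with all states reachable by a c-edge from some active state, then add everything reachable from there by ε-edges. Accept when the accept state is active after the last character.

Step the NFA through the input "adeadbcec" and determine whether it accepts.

Answer: REJECT

Trace:
S₀ = ε-closure({0}) = {0,1,2,4,5,6,8,9,10,12,13,14}
'a' @ 1: {}  — dead — no transitions
rest 'deadbcec' ignored (set empty)
final: {}; accept 9 not in set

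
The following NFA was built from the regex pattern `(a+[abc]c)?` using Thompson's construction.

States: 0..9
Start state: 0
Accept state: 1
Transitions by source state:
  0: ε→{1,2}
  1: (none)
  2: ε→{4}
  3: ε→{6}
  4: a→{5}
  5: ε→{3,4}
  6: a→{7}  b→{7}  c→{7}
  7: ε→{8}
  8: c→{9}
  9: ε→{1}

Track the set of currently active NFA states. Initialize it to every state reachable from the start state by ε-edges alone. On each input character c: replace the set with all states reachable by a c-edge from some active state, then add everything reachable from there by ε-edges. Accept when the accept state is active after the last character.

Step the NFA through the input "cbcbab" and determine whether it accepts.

start: ε-closure({0}) = {0,1,2,4}
'c' @ 1: {}  — no active states
rest 'bcbab' ignored (set empty)
after full input: {}  (accept=1 not in)

Answer: REJECT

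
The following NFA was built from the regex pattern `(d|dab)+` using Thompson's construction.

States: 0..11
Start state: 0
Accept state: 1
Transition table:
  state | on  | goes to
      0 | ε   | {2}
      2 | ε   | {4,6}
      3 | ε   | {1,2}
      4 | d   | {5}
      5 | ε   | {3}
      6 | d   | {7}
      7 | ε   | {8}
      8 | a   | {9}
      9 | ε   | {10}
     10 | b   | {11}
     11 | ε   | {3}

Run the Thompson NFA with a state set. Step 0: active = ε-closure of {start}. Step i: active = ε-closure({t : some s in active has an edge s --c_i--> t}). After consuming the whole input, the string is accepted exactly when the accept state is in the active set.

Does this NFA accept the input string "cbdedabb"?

start: ε-closure({0}) = {0,2,4,6}
'c' @ 1: {}  — no active states
rest 'bdedabb' ignored (set empty)
after full input: {}  (accept=1 not in)

Answer: REJECT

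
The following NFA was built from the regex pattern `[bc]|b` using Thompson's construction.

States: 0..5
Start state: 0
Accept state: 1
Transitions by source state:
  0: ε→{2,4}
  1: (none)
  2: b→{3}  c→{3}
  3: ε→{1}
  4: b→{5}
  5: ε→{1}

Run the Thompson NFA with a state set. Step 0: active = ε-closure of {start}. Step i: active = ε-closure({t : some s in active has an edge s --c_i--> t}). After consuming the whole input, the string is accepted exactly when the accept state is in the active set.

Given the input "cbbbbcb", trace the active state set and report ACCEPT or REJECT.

Answer: REJECT

Trace:
initial (ε-close {0}): {0,2,4}
'c' @ 1: {1,3}  [accepting]
'b' @ 2: {}  — state set empty
rest 'bbbcb' ignored (set empty)
final: {}; accept 1 not in set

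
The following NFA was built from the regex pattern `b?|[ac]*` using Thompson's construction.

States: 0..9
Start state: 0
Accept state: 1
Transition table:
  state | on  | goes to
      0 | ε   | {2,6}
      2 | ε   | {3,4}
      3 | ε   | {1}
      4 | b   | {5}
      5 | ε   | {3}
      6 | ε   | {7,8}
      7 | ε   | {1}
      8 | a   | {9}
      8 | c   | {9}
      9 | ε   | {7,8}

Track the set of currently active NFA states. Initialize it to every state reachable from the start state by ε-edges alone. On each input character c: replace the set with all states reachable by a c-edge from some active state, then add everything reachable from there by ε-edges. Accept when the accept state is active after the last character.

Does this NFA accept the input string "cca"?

initial (ε-close {0}): {0,1,2,3,4,6,7,8}
'c' @ 1: {1,7,8,9}  ✓accept
'c' @ 2: {1,7,8,9}  ✓accept
'a' @ 3: {1,7,8,9}  ✓accept
final: {1,7,8,9}; accept 1 in set

Answer: ACCEPT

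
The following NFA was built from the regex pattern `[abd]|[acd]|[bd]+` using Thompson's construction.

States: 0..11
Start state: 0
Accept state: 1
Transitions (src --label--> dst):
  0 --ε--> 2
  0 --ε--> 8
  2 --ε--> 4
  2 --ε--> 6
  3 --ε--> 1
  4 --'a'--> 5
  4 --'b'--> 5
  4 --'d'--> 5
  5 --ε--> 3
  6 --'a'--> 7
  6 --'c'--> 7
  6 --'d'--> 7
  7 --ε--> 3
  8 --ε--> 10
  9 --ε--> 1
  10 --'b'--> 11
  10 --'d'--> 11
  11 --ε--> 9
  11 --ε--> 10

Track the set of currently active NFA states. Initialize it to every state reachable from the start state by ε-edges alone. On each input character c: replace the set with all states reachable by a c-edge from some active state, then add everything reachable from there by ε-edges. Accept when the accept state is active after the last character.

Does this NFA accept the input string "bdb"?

Answer: ACCEPT

Trace:
start: ε-closure({0}) = {0,2,4,6,8,10}
'b' @ 1: {1,3,5,9,10,11}  (accept∈set)
'd' @ 2: {1,9,10,11}  (accept∈set)
'b' @ 3: {1,9,10,11}  (accept∈set)
final: {1,9,10,11}; accept 1 in set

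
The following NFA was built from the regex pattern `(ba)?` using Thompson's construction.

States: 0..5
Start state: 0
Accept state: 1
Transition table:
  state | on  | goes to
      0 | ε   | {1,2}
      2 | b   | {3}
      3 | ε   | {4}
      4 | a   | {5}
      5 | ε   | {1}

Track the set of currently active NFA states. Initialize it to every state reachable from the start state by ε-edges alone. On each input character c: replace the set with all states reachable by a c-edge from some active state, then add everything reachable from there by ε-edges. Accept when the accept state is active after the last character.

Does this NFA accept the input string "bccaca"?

S₀ = ε-closure({0}) = {0,1,2}
'b' @ 1: {3,4}
'c' @ 2: {}  — dead — no transitions
rest 'caca' ignored (set empty)
after full input: {}  (accept=1 not in)

Answer: REJECT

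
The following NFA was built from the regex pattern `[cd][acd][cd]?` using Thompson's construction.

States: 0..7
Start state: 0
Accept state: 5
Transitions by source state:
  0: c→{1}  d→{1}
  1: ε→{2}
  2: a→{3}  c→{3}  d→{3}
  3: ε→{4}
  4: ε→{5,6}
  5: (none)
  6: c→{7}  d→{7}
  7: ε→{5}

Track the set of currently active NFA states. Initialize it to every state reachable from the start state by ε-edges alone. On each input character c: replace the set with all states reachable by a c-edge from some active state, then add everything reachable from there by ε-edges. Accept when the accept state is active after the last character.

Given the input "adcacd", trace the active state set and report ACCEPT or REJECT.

initial (ε-close {0}): {0}
'a' @ 1: {}  — state set empty
rest 'dcacd' ignored (set empty)
end set {} — state 5 not in

Answer: REJECT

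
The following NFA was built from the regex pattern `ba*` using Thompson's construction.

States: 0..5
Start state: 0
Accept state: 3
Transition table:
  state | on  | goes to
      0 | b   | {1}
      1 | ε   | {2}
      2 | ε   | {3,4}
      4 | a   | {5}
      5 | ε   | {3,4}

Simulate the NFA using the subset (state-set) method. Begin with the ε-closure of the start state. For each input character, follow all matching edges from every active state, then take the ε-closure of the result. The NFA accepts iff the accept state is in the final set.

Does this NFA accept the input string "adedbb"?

Answer: REJECT

Steps:
S₀ = ε-closure({0}) = {0}
'a' @ 1: {}  — state set empty
rest 'dedbb' ignored (set empty)
after full input: {}  (accept=3 not in)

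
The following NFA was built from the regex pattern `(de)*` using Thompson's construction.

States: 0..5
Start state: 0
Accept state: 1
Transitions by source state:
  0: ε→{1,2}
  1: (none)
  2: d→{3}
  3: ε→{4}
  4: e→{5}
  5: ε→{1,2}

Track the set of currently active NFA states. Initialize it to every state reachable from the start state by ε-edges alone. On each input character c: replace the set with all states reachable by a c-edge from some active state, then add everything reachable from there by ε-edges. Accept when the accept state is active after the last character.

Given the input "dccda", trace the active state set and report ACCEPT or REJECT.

start: ε-closure({0}) = {0,1,2}
'd' @ 1: {3,4}
'c' @ 2: {}  — dead — no transitions
rest 'cda' ignored (set empty)
final: {}; accept 1 not in set

Answer: REJECT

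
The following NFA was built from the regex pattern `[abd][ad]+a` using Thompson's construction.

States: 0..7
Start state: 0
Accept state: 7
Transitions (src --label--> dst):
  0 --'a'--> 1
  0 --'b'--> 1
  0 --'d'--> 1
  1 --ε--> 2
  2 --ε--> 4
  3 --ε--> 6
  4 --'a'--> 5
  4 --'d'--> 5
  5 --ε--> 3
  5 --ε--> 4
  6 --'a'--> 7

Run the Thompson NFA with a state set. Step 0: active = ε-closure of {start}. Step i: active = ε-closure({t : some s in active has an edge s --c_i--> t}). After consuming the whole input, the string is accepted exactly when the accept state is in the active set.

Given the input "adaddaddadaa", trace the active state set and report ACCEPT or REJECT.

start: ε-closure({0}) = {0}
'a' @ 1: {1,2,4}
'd' @ 2: {3,4,5,6}
'a' @ 3: {3,4,5,6,7}  ✓accept
'd' @ 4: {3,4,5,6}
'd' @ 5: {3,4,5,6}
'a' @ 6: {3,4,5,6,7}  ✓accept
'd' @ 7: {3,4,5,6}
'd' @ 8: {3,4,5,6}
'a' @ 9: {3,4,5,6,7}  ✓accept
'd' @ 10: {3,4,5,6}
'a' @ 11: {3,4,5,6,7}  ✓accept
'a' @ 12: {3,4,5,6,7}  ✓accept
after full input: {3,4,5,6,7}  (accept=7 in)

Answer: ACCEPT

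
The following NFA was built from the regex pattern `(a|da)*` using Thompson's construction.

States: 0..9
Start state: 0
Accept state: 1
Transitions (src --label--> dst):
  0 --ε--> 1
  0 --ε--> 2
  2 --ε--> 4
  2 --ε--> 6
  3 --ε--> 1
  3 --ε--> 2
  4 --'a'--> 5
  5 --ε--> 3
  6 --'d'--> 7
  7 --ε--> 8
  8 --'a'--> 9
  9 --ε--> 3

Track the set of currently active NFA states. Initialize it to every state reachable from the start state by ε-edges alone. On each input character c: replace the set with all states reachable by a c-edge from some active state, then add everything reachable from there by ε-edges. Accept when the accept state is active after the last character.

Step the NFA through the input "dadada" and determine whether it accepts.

initial (ε-close {0}): {0,1,2,4,6}
'd' @ 1: {7,8}
'a' @ 2: {1,2,3,4,6,9}  ✓accept
'd' @ 3: {7,8}
'a' @ 4: {1,2,3,4,6,9}  ✓accept
'd' @ 5: {7,8}
'a' @ 6: {1,2,3,4,6,9}  ✓accept
final: {1,2,3,4,6,9}; accept 1 in set

Answer: ACCEPT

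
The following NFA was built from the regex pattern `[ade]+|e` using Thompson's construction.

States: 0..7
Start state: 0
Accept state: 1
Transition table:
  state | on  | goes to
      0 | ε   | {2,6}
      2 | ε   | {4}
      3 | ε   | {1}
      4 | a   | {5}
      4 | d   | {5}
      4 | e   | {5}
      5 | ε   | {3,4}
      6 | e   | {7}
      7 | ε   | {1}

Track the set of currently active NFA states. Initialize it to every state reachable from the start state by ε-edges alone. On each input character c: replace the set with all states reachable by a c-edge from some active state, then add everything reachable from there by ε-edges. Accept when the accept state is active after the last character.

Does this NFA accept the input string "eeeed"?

S₀ = ε-closure({0}) = {0,2,4,6}
'e' @ 1: {1,3,4,5,7}  [accepting]
'e' @ 2: {1,3,4,5}  [accepting]
'e' @ 3: {1,3,4,5}  [accepting]
'e' @ 4: {1,3,4,5}  [accepting]
'd' @ 5: {1,3,4,5}  [accepting]
final: {1,3,4,5}; accept 1 in set

Answer: ACCEPT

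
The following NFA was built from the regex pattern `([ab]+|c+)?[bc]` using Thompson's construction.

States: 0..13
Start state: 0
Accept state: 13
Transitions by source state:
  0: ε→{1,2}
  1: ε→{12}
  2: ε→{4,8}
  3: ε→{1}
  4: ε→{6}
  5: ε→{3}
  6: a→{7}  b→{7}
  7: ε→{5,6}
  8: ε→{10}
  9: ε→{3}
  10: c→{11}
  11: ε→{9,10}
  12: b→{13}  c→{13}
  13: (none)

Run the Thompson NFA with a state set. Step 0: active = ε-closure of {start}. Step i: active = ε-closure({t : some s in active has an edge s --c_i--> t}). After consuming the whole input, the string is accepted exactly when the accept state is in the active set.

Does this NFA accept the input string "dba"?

Answer: REJECT

Trace:
start: ε-closure({0}) = {0,1,2,4,6,8,10,12}
'd' @ 1: {}  — state set empty
rest 'ba' ignored (set empty)
after full input: {}  (accept=13 not in)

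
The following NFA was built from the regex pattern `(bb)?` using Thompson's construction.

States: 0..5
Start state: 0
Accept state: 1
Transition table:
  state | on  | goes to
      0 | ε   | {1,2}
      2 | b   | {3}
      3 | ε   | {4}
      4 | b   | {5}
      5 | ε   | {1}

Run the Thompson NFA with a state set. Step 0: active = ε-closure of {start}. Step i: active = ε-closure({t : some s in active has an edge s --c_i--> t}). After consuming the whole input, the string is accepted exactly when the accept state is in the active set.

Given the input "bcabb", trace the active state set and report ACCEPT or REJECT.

Answer: REJECT

Trace:
S₀ = ε-closure({0}) = {0,1,2}
'b' @ 1: {3,4}
'c' @ 2: {}  — dead — no transitions
rest 'abb' ignored (set empty)
after full input: {}  (accept=1 not in)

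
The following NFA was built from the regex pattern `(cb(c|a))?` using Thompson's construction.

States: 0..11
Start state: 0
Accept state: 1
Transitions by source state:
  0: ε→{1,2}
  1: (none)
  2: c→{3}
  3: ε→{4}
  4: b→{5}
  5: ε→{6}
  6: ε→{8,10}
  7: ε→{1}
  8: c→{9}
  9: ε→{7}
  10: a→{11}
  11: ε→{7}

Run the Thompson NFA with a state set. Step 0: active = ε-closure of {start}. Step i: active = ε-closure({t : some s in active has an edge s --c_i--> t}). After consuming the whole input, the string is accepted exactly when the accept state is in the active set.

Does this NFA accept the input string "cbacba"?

Answer: REJECT

Steps:
S₀ = ε-closure({0}) = {0,1,2}
'c' @ 1: {3,4}
'b' @ 2: {5,6,8,10}
'a' @ 3: {1,7,11}  ✓accept
'c' @ 4: {}  — state set empty
rest 'ba' ignored (set empty)
final: {}; accept 1 not in set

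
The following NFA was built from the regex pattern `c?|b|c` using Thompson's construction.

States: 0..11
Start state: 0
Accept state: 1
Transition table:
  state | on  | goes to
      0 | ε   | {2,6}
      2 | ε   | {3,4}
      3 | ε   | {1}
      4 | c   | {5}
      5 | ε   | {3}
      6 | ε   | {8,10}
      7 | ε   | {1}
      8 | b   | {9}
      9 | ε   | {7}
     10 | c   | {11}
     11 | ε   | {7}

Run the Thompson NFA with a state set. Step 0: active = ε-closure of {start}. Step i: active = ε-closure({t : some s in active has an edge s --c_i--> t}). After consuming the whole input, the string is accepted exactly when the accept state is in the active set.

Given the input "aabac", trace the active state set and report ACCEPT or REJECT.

initial (ε-close {0}): {0,1,2,3,4,6,8,10}
'a' @ 1: {}  — dead — no transitions
rest 'abac' ignored (set empty)
after full input: {}  (accept=1 not in)

Answer: REJECT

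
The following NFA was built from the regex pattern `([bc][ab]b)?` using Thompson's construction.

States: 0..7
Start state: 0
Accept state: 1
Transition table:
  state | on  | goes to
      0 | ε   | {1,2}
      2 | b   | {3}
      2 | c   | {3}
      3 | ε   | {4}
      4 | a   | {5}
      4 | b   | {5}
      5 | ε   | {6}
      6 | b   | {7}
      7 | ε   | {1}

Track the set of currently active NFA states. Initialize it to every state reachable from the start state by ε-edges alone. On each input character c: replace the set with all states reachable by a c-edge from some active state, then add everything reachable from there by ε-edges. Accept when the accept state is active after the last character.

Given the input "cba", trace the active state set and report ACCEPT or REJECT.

start: ε-closure({0}) = {0,1,2}
'c' @ 1: {3,4}
'b' @ 2: {5,6}
'a' @ 3: {}  — dead — no transitions
final: {}; accept 1 not in set

Answer: REJECT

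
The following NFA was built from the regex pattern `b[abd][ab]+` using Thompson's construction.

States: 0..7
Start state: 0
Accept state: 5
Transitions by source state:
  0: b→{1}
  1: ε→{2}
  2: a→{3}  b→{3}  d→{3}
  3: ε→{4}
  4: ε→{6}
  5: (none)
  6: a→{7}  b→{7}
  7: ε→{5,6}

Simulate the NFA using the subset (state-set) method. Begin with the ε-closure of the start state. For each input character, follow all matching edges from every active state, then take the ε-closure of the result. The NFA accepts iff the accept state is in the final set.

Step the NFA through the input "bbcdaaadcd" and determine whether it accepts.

Answer: REJECT

Trace:
initial (ε-close {0}): {0}
'b' @ 1: {1,2}
'b' @ 2: {3,4,6}
'c' @ 3: {}  — state set empty
rest 'daaadcd' ignored (set empty)
after full input: {}  (accept=5 not in)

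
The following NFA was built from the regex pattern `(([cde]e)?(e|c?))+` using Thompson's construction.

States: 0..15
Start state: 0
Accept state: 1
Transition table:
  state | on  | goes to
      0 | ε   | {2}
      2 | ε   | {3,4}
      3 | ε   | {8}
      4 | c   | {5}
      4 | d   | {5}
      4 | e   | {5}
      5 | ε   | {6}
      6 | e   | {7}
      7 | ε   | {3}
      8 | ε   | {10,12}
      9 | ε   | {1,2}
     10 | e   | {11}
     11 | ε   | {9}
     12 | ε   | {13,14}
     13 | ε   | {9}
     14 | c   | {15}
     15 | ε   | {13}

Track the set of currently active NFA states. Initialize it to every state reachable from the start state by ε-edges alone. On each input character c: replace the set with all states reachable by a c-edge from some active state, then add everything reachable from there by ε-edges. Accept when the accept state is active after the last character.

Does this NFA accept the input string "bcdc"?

S₀ = ε-closure({0}) = {0,1,2,3,4,8,9,10,12,13,14}
'b' @ 1: {}  — no active states
rest 'cdc' ignored (set empty)
end set {} — state 1 not in

Answer: REJECT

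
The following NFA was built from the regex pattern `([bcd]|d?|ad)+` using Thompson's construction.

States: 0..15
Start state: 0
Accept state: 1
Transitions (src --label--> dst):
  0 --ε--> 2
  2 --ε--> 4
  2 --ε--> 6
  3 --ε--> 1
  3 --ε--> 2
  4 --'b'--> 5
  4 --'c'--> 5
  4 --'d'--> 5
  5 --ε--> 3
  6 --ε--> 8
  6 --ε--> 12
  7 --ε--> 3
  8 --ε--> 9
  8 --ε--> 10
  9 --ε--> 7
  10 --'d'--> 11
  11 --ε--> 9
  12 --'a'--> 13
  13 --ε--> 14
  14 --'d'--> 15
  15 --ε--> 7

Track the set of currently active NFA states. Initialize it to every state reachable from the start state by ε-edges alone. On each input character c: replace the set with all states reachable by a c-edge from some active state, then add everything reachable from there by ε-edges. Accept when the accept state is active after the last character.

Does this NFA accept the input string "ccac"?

initial (ε-close {0}): {0,1,2,3,4,6,7,8,9,10,12}
'c' @ 1: {1,2,3,4,5,6,7,8,9,10,12}  ✓accept
'c' @ 2: {1,2,3,4,5,6,7,8,9,10,12}  ✓accept
'a' @ 3: {13,14}
'c' @ 4: {}  — no active states
end set {} — state 1 not in

Answer: REJECT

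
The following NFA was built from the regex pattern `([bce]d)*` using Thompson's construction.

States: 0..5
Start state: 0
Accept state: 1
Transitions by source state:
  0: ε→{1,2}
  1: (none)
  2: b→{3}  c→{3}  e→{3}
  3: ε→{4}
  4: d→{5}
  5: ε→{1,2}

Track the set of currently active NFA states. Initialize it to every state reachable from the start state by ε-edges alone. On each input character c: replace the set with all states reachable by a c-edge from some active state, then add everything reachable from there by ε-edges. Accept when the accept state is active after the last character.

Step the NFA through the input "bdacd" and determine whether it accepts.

Answer: REJECT

Steps:
S₀ = ε-closure({0}) = {0,1,2}
'b' @ 1: {3,4}
'd' @ 2: {1,2,5}  ✓accept
'a' @ 3: {}  — no active states
rest 'cd' ignored (set empty)
after full input: {}  (accept=1 not in)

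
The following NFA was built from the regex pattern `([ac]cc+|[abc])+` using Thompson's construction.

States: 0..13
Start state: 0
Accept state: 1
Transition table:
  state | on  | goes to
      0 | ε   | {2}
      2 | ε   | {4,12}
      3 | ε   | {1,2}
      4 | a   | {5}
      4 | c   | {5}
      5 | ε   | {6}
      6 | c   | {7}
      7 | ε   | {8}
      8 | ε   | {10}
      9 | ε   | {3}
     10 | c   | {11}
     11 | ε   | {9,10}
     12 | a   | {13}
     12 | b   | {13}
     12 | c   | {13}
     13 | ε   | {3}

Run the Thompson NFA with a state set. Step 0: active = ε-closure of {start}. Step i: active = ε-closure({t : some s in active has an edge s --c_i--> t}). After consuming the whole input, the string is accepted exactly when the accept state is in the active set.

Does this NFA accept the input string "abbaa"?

S₀ = ε-closure({0}) = {0,2,4,12}
'a' @ 1: {1,2,3,4,5,6,12,13}  (accept∈set)
'b' @ 2: {1,2,3,4,12,13}  (accept∈set)
'b' @ 3: {1,2,3,4,12,13}  (accept∈set)
'a' @ 4: {1,2,3,4,5,6,12,13}  (accept∈set)
'a' @ 5: {1,2,3,4,5,6,12,13}  (accept∈set)
end set {1,2,3,4,5,6,12,13} — state 1 in

Answer: ACCEPT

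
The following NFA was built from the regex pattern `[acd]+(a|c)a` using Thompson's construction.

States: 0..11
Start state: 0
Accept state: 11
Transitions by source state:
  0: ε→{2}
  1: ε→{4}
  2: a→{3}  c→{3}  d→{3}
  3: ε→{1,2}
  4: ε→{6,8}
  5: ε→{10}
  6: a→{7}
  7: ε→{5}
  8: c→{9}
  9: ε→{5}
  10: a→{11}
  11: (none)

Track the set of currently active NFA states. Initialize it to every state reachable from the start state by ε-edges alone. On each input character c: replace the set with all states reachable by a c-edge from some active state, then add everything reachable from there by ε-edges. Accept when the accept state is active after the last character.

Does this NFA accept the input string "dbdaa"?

start: ε-closure({0}) = {0,2}
'd' @ 1: {1,2,3,4,6,8}
'b' @ 2: {}  — state set empty
rest 'daa' ignored (set empty)
final: {}; accept 11 not in set

Answer: REJECT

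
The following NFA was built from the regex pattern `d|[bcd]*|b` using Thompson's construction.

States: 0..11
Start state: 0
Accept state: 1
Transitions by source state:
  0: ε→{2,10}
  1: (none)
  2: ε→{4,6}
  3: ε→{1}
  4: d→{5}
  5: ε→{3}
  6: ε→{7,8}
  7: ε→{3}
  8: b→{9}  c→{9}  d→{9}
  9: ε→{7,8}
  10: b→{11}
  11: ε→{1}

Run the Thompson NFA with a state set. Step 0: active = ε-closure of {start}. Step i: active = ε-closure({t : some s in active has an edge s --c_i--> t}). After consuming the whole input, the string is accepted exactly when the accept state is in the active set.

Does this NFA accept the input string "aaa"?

Answer: REJECT

Derivation:
start: ε-closure({0}) = {0,1,2,3,4,6,7,8,10}
'a' @ 1: {}  — state set empty
rest 'aa' ignored (set empty)
final: {}; accept 1 not in set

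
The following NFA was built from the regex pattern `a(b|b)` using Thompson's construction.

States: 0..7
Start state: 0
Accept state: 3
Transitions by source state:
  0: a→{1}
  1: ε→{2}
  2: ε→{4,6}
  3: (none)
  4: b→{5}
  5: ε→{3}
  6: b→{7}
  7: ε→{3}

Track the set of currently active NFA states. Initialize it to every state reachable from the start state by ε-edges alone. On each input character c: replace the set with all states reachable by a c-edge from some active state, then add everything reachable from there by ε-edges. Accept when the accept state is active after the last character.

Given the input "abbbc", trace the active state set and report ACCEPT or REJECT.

start: ε-closure({0}) = {0}
'a' @ 1: {1,2,4,6}
'b' @ 2: {3,5,7}  [accepting]
'b' @ 3: {}  — dead — no transitions
rest 'bc' ignored (set empty)
end set {} — state 3 not in

Answer: REJECT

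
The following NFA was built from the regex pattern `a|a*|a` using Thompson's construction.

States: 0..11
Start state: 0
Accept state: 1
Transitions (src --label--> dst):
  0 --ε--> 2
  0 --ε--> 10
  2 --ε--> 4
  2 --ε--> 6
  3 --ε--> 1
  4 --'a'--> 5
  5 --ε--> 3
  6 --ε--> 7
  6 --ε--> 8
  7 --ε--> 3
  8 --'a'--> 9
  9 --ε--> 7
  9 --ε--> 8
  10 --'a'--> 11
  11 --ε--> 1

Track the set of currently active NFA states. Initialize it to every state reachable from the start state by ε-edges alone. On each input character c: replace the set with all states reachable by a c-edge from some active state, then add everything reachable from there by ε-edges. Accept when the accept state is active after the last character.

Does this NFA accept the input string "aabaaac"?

start: ε-closure({0}) = {0,1,2,3,4,6,7,8,10}
'a' @ 1: {1,3,5,7,8,9,11}  (accept∈set)
'a' @ 2: {1,3,7,8,9}  (accept∈set)
'b' @ 3: {}  — dead — no transitions
rest 'aaac' ignored (set empty)
end set {} — state 1 not in

Answer: REJECT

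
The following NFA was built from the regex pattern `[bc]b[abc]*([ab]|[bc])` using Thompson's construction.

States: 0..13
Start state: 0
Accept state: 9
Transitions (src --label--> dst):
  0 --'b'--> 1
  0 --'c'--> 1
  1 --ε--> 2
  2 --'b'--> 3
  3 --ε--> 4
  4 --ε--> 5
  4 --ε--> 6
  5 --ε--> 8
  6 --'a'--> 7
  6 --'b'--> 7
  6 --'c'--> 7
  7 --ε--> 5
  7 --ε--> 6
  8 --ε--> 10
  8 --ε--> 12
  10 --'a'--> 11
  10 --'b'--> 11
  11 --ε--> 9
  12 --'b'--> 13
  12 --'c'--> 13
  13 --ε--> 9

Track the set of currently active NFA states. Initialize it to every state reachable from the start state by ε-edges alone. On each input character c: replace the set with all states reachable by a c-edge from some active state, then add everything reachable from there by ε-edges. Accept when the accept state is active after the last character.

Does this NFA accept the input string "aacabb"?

Answer: REJECT

Derivation:
initial (ε-close {0}): {0}
'a' @ 1: {}  — no active states
rest 'acabb' ignored (set empty)
final: {}; accept 9 not in set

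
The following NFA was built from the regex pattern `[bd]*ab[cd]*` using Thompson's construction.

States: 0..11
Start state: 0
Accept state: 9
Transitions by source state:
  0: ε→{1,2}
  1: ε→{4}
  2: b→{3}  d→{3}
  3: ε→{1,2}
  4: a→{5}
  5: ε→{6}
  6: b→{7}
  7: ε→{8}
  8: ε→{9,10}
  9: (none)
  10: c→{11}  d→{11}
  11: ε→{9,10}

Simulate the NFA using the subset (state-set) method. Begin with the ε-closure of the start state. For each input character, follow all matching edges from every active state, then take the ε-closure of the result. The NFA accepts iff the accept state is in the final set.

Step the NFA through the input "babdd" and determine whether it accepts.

S₀ = ε-closure({0}) = {0,1,2,4}
'b' @ 1: {1,2,3,4}
'a' @ 2: {5,6}
'b' @ 3: {7,8,9,10}  (accept∈set)
'd' @ 4: {9,10,11}  (accept∈set)
'd' @ 5: {9,10,11}  (accept∈set)
after full input: {9,10,11}  (accept=9 in)

Answer: ACCEPT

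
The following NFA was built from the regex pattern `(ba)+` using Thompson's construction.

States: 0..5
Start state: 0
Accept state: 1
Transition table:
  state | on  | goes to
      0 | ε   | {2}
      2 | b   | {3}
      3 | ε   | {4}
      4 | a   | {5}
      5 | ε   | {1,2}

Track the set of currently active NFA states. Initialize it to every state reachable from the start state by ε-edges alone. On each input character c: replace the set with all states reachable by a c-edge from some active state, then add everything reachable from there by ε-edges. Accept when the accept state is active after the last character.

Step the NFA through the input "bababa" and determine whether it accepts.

S₀ = ε-closure({0}) = {0,2}
'b' @ 1: {3,4}
'a' @ 2: {1,2,5}  (accept∈set)
'b' @ 3: {3,4}
'a' @ 4: {1,2,5}  (accept∈set)
'b' @ 5: {3,4}
'a' @ 6: {1,2,5}  (accept∈set)
after full input: {1,2,5}  (accept=1 in)

Answer: ACCEPT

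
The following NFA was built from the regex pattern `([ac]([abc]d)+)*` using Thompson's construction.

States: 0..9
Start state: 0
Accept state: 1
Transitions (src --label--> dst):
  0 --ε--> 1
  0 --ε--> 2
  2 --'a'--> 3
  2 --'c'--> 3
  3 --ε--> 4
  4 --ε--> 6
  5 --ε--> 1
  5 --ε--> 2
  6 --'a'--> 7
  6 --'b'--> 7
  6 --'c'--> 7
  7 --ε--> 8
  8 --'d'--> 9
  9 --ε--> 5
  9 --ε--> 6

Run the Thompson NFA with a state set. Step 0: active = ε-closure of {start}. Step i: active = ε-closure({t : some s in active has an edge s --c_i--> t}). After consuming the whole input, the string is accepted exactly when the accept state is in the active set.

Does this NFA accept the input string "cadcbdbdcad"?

Answer: ACCEPT

Trace:
S₀ = ε-closure({0}) = {0,1,2}
'c' @ 1: {3,4,6}
'a' @ 2: {7,8}
'd' @ 3: {1,2,5,6,9}  [accepting]
'c' @ 4: {3,4,6,7,8}
'b' @ 5: {7,8}
'd' @ 6: {1,2,5,6,9}  [accepting]
'b' @ 7: {7,8}
'd' @ 8: {1,2,5,6,9}  [accepting]
'c' @ 9: {3,4,6,7,8}
'a' @ 10: {7,8}
'd' @ 11: {1,2,5,6,9}  [accepting]
end set {1,2,5,6,9} — state 1 in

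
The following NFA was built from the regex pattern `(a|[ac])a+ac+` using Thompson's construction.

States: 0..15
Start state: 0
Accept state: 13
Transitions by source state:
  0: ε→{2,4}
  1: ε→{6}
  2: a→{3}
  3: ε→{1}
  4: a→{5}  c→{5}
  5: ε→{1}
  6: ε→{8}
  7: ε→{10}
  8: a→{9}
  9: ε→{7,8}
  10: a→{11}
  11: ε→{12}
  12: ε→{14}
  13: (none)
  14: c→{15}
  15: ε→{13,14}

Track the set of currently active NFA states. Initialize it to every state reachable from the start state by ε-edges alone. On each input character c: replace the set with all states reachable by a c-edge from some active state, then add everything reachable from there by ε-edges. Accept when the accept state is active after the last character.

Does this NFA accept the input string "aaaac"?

start: ε-closure({0}) = {0,2,4}
'a' @ 1: {1,3,5,6,8}
'a' @ 2: {7,8,9,10}
'a' @ 3: {7,8,9,10,11,12,14}
'a' @ 4: {7,8,9,10,11,12,14}
'c' @ 5: {13,14,15}  [accepting]
final: {13,14,15}; accept 13 in set

Answer: ACCEPT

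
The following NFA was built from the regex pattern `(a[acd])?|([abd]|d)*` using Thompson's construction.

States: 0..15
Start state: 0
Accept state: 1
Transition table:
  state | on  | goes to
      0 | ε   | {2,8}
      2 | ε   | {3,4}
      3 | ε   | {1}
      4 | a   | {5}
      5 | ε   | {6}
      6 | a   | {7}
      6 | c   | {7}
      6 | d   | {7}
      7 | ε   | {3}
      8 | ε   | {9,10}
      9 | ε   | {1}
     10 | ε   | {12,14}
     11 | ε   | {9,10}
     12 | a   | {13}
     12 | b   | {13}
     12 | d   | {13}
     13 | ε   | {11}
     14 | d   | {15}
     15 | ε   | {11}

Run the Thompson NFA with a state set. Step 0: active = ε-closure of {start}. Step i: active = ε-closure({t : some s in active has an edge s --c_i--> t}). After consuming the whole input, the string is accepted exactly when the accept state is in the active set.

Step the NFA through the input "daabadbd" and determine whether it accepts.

initial (ε-close {0}): {0,1,2,3,4,8,9,10,12,14}
'd' @ 1: {1,9,10,11,12,13,14,15}  (accept∈set)
'a' @ 2: {1,9,10,11,12,13,14}  (accept∈set)
'a' @ 3: {1,9,10,11,12,13,14}  (accept∈set)
'b' @ 4: {1,9,10,11,12,13,14}  (accept∈set)
'a' @ 5: {1,9,10,11,12,13,14}  (accept∈set)
'd' @ 6: {1,9,10,11,12,13,14,15}  (accept∈set)
'b' @ 7: {1,9,10,11,12,13,14}  (accept∈set)
'd' @ 8: {1,9,10,11,12,13,14,15}  (accept∈set)
after full input: {1,9,10,11,12,13,14,15}  (accept=1 in)

Answer: ACCEPT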